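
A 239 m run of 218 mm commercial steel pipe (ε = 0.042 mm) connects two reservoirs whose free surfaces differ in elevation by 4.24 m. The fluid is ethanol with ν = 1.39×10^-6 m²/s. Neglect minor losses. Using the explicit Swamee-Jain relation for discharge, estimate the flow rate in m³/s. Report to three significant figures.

Swamee-Jain (Type II): Q = -0.965·√(gD⁵h_f/L)·ln[ε/(3.7D) + √(3.17ν²L/(gD³h_f))]
√(gD⁵h_f/L) = √(9.81·0.218⁵·4.24/239) = 0.009257
ε/(3.7D) = 5.21×10^-5; √(3.17ν²L/(gD³h_f)) = 5.83×10^-5
Q = -0.965·0.009257·ln(1.104×10^-4) = 0.08139 m³/s
Check: V = 2.18 m/s, Re = 3.42×10^5, f = 0.01602, h_f = 4.26 m ≈ 4.24 m ✓

Q ≈ 0.0814 m³/s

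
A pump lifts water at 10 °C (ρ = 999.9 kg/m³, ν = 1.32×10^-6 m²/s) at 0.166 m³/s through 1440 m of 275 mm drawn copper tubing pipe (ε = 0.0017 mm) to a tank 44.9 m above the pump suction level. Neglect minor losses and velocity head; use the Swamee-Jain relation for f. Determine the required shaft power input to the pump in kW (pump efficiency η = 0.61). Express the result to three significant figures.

V = 4Q/(πD²) = 2.795 m/s; Re = 5.82×10^5; ε/D = 6.18×10^-6; f = 0.01285
h_f = f(L/D)V²/2g = 26.79 m
Total head H = z + h_f = 44.9 + 26.79 = 71.69 m
P_hyd = ρgQH = 999.9·9.81·0.166·71.69 = 116.7 kW
P_shaft = P_hyd/η = 116.7/0.61 = 191.4 kW

P_shaft ≈ 191 kW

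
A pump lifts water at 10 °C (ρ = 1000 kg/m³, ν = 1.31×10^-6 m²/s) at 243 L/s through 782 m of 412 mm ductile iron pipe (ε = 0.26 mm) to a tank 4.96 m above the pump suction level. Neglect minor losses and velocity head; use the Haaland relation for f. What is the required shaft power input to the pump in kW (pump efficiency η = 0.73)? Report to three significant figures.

V = 4Q/(πD²) = 1.823 m/s; Re = 5.73×10^5; ε/D = 6.31×10^-4; f = 0.01828
h_f = f(L/D)V²/2g = 5.874 m
Total head H = z + h_f = 4.96 + 5.874 = 10.83 m
P_hyd = ρgQH = 1000·9.81·0.243·10.83 = 25.83 kW
P_shaft = P_hyd/η = 25.83/0.73 = 35.38 kW

P_shaft ≈ 35.4 kW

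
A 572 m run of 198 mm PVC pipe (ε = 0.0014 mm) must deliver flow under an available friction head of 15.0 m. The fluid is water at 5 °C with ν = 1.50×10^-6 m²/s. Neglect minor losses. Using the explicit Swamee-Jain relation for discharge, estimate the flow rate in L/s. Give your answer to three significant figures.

Q ≈ 82.8 L/s

Swamee-Jain (Type II): Q = -0.965·√(gD⁵h_f/L)·ln[ε/(3.7D) + √(3.17ν²L/(gD³h_f))]
√(gD⁵h_f/L) = √(9.81·0.198⁵·15.0/572) = 0.008848
ε/(3.7D) = 1.91×10^-6; √(3.17ν²L/(gD³h_f)) = 5.98×10^-5
Q = -0.965·0.008848·ln(6.168×10^-5) = 0.08277 m³/s
Check: V = 2.69 m/s, Re = 3.55×10^5, f = 0.01402, h_f = 14.9 m ≈ 15.0 m ✓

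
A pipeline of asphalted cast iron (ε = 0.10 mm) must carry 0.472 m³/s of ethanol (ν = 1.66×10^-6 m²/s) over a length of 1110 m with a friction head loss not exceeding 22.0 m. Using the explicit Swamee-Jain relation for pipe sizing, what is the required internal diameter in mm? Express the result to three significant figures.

Swamee-Jain (Type III): D = 0.66·[ε^1.25·(LQ²/(gh_f))^4.75 + ν·Q^9.4·(L/(gh_f))^5.2]^0.04
LQ²/(gh_f) = 1.146; L/(gh_f) = 5.143
Term 1 = ε^1.25·(…)^4.75 = 1.91×10^-5; Term 2 = ν·Q^9.4·(…)^5.2 = 7.14×10^-6
D = 0.66·(1.91×10^-5 + 7.14×10^-6)^0.04 = 0.4328 m = 433 mm
Check: V = 3.21 m/s, Re = 8.36×10^5, f = 0.01525, h_f = 20.5 m ≈ 22.0 m ✓

D ≈ 433 mm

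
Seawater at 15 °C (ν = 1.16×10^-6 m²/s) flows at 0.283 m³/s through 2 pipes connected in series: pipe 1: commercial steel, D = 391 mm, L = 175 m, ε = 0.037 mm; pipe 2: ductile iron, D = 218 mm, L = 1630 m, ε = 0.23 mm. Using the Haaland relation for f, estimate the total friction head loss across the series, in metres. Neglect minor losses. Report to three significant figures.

Pipe 1: V = 2.357 m/s, Re = 7.94×10^5, ε/D = 9.46×10^-5, f = 0.01352, h_1 = f(L/D)V²/2g = 1.713 m
Pipe 2: V = 7.582 m/s, Re = 1.42×10^6, ε/D = 0.00106, f = 0.02011, h_2 = f(L/D)V²/2g = 440.7 m
Series → Q common, losses add: H = Σh = 442.4 m

H ≈ 442 m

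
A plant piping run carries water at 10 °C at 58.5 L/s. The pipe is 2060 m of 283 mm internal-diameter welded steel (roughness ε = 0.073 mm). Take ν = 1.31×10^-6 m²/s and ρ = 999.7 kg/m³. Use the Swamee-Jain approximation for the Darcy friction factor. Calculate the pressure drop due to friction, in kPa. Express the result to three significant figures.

Δp ≈ 55.1 kPa

V = 4Q/(πD²) = 4·0.0585/(π·0.283²) = 0.9300 m/s
Re = VD/ν = 0.9300·0.283/1.31×10^-6 = 2.01×10^5 → turbulent
ε/D = 0.073/283 = 2.58×10^-4
Swamee-Jain: f = 0.01751
h_f = f(L/D)V²/(2g) = 0.01751·(2060/0.283)·0.9300²/(2·9.81) = 5.620 m
Δp = ρg·h_f = 999.7·9.81·5.620 = 55.11 kPa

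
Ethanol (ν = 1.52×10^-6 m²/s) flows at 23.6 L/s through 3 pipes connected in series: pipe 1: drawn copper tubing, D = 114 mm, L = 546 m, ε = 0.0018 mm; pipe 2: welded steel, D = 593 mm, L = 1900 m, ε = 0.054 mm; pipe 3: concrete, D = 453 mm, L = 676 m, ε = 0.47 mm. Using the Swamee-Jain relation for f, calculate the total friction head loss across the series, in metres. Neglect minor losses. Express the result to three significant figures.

Pipe 1: V = 2.312 m/s, Re = 1.73×10^5, ε/D = 1.58×10^-5, f = 0.01611, h_1 = f(L/D)V²/2g = 21.02 m
Pipe 2: V = 0.08545 m/s, Re = 3.33×10^4, ε/D = 9.11×10^-5, f = 0.02309, h_2 = f(L/D)V²/2g = 0.02753 m
Pipe 3: V = 0.1464 m/s, Re = 4.36×10^4, ε/D = 0.00104, f = 0.02475, h_3 = f(L/D)V²/2g = 0.04036 m
Series → Q common, losses add: H = Σh = 21.09 m

H ≈ 21.1 m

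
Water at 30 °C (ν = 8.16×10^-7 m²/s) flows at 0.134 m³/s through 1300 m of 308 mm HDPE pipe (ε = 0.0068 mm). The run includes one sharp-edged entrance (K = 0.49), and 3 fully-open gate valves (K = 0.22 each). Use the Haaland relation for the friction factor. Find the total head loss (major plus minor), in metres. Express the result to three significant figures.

V = 4Q/(πD²) = 1.799 m/s; V²/2g = 0.1649 m
Re = 6.79×10^5, ε/D = 2.21×10^-5 → f = 0.01270 (Haaland)
Major: h_f = f(L/D)·V²/2g = 0.01270·4221·0.1649 = 8.837 m
Minor: ΣK = 1.15; h_m = ΣK·V²/2g = 0.1896 m
Total H_L = 8.837 + 0.1896 = 9.027 m

H_L ≈ 9.03 m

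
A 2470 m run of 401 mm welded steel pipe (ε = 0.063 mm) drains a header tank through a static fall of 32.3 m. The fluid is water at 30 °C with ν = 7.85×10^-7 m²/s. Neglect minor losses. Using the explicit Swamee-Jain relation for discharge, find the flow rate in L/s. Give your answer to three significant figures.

Q ≈ 343 L/s

Swamee-Jain (Type II): Q = -0.965·√(gD⁵h_f/L)·ln[ε/(3.7D) + √(3.17ν²L/(gD³h_f))]
√(gD⁵h_f/L) = √(9.81·0.401⁵·32.3/2470) = 0.03647
ε/(3.7D) = 4.25×10^-5; √(3.17ν²L/(gD³h_f)) = 1.54×10^-5
Q = -0.965·0.03647·ln(5.783×10^-5) = 0.3434 m³/s
Check: V = 2.72 m/s, Re = 1.39×10^6, f = 0.01400, h_f = 32.5 m ≈ 32.3 m ✓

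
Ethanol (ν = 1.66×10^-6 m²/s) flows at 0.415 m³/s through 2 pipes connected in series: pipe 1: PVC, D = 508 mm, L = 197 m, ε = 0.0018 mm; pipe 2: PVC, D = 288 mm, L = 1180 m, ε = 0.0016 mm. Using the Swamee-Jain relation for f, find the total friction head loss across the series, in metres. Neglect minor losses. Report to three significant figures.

Pipe 1: V = 2.048 m/s, Re = 6.27×10^5, ε/D = 3.54×10^-6, f = 0.01264, h_1 = f(L/D)V²/2g = 1.048 m
Pipe 2: V = 6.370 m/s, Re = 1.11×10^6, ε/D = 5.56×10^-6, f = 0.01156, h_2 = f(L/D)V²/2g = 97.99 m
Series → Q common, losses add: H = Σh = 99.03 m

H ≈ 99.0 m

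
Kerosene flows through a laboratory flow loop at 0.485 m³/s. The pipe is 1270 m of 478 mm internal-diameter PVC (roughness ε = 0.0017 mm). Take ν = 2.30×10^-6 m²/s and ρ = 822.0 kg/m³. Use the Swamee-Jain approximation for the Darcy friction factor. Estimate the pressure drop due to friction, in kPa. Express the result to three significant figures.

Δp ≈ 103 kPa

V = 4Q/(πD²) = 4·0.485/(π·0.478²) = 2.703 m/s
Re = VD/ν = 2.703·0.478/2.30×10^-6 = 5.62×10^5 → turbulent
ε/D = 0.0017/478 = 3.56×10^-6
Swamee-Jain: f = 0.01288
h_f = f(L/D)V²/(2g) = 0.01288·(1270/0.478)·2.703²/(2·9.81) = 12.74 m
Δp = ρg·h_f = 822.0·9.81·12.74 = 102.8 kPa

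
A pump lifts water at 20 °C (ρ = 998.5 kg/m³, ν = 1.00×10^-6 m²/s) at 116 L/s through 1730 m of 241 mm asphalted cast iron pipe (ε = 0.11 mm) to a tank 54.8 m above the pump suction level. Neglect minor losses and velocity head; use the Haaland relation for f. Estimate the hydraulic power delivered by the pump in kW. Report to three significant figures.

V = 4Q/(πD²) = 2.543 m/s; Re = 6.13×10^5; ε/D = 4.56×10^-4; f = 0.01714
h_f = f(L/D)V²/2g = 40.55 m
Total head H = z + h_f = 54.8 + 40.55 = 95.35 m
P_hyd = ρgQH = 998.5·9.81·0.116·95.35 = 108.3 kW

P_hyd ≈ 108 kW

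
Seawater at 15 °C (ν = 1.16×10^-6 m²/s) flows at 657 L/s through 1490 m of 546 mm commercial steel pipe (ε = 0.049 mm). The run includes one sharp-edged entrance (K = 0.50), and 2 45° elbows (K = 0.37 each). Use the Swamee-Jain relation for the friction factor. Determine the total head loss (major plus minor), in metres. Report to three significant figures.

H_L ≈ 14.8 m

V = 4Q/(πD²) = 2.806 m/s; V²/2g = 0.4013 m
Re = 1.32×10^6, ε/D = 8.97×10^-5 → f = 0.01305 (Swamee-Jain)
Major: h_f = f(L/D)·V²/2g = 0.01305·2729·0.4013 = 14.30 m
Minor: ΣK = 1.24; h_m = ΣK·V²/2g = 0.4976 m
Total H_L = 14.30 + 0.4976 = 14.79 m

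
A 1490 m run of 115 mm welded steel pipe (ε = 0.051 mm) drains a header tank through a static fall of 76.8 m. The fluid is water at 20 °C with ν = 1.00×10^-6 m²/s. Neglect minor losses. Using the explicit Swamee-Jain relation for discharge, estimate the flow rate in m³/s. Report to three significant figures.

Swamee-Jain (Type II): Q = -0.965·√(gD⁵h_f/L)·ln[ε/(3.7D) + √(3.17ν²L/(gD³h_f))]
√(gD⁵h_f/L) = √(9.81·0.115⁵·76.8/1490) = 0.003189
ε/(3.7D) = 1.20×10^-4; √(3.17ν²L/(gD³h_f)) = 6.42×10^-5
Q = -0.965·0.003189·ln(1.841×10^-4) = 0.02647 m³/s
Check: V = 2.55 m/s, Re = 2.93×10^5, f = 0.01803, h_f = 77.3 m ≈ 76.8 m ✓

Q ≈ 0.0265 m³/s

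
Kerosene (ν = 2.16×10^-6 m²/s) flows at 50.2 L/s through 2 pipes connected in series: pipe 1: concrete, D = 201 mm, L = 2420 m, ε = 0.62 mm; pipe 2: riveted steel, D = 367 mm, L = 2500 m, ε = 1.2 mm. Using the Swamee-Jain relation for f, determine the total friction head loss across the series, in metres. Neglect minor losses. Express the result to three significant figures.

Pipe 1: V = 1.582 m/s, Re = 1.47×10^5, ε/D = 0.00308, f = 0.02747, h_1 = f(L/D)V²/2g = 42.19 m
Pipe 2: V = 0.4745 m/s, Re = 8.06×10^4, ε/D = 0.00327, f = 0.02859, h_2 = f(L/D)V²/2g = 2.235 m
Series → Q common, losses add: H = Σh = 44.42 m

H ≈ 44.4 m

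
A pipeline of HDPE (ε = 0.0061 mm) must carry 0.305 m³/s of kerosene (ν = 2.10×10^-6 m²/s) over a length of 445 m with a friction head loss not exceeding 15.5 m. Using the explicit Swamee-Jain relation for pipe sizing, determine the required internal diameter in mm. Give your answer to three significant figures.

D ≈ 314 mm

Swamee-Jain (Type III): D = 0.66·[ε^1.25·(LQ²/(gh_f))^4.75 + ν·Q^9.4·(L/(gh_f))^5.2]^0.04
LQ²/(gh_f) = 0.2722; L/(gh_f) = 2.927
Term 1 = ε^1.25·(…)^4.75 = 6.28×10^-10; Term 2 = ν·Q^9.4·(…)^5.2 = 7.94×10^-9
D = 0.66·(6.28×10^-10 + 7.94×10^-9)^0.04 = 0.3139 m = 314 mm
Check: V = 3.94 m/s, Re = 5.89×10^5, f = 0.01305, h_f = 14.6 m ≈ 15.5 m ✓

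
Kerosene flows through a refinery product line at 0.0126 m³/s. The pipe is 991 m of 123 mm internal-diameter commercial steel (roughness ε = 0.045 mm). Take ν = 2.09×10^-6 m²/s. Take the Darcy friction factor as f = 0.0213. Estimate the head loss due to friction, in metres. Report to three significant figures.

V = 4Q/(πD²) = 4·0.0126/(π·0.123²) = 1.060 m/s
h_f = f(L/D)V²/(2g) = 0.02130·(991/0.123)·1.060²/(2·9.81) = 9.835 m

h_f ≈ 9.84 m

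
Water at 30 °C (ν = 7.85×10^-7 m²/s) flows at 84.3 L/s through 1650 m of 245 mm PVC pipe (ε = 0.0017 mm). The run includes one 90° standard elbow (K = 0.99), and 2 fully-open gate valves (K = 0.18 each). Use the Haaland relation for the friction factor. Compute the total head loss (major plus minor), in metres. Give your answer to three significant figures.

V = 4Q/(πD²) = 1.788 m/s; V²/2g = 0.1630 m
Re = 5.58×10^5, ε/D = 6.94×10^-6 → f = 0.01289 (Haaland)
Major: h_f = f(L/D)·V²/2g = 0.01289·6735·0.1630 = 14.15 m
Minor: ΣK = 1.35; h_m = ΣK·V²/2g = 0.2200 m
Total H_L = 14.15 + 0.2200 = 14.37 m

H_L ≈ 14.4 m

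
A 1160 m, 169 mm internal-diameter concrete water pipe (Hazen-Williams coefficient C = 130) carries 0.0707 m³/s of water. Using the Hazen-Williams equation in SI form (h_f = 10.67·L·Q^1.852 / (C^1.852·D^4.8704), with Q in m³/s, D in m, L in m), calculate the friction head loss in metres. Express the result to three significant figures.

h_f ≈ 64.2 m

h_f = 10.67·1160·0.0707^1.852 / (130^1.852·0.169^4.8704) = 64.15 m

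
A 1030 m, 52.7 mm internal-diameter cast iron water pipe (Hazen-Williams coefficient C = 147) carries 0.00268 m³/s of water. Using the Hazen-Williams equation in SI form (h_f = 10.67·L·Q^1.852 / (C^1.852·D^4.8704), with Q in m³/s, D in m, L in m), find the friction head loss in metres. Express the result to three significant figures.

h_f ≈ 30.9 m

h_f = 10.67·1030·0.00268^1.852 / (147^1.852·0.0527^4.8704) = 30.86 m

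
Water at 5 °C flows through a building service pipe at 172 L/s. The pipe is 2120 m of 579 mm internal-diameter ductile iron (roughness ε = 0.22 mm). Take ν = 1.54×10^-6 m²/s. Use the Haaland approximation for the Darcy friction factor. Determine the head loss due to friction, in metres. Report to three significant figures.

V = 4Q/(πD²) = 4·0.172/(π·0.579²) = 0.6533 m/s
Re = VD/ν = 0.6533·0.579/1.54×10^-6 = 2.46×10^5 → turbulent
ε/D = 0.22/579 = 3.80×10^-4
Haaland: f = 0.01763
h_f = f(L/D)V²/(2g) = 0.01763·(2120/0.579)·0.6533²/(2·9.81) = 1.404 m

h_f ≈ 1.40 m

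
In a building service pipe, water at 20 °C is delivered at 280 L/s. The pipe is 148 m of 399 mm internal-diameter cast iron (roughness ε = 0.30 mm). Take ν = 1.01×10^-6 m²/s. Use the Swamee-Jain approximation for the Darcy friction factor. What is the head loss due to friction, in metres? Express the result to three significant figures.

V = 4Q/(πD²) = 4·0.280/(π·0.399²) = 2.239 m/s
Re = VD/ν = 2.239·0.399/1.01×10^-6 = 8.85×10^5 → turbulent
ε/D = 0.30/399 = 7.52×10^-4
Swamee-Jain: f = 0.01886
h_f = f(L/D)V²/(2g) = 0.01886·(148/0.399)·2.239²/(2·9.81) = 1.788 m

h_f ≈ 1.79 m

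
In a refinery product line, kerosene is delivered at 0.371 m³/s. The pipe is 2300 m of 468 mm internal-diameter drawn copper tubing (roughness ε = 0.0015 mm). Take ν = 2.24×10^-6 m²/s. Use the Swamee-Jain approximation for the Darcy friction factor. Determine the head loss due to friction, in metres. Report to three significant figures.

h_f ≈ 15.6 m

V = 4Q/(πD²) = 4·0.371/(π·0.468²) = 2.157 m/s
Re = VD/ν = 2.157·0.468/2.24×10^-6 = 4.51×10^5 → turbulent
ε/D = 0.0015/468 = 3.21×10^-6
Swamee-Jain: f = 0.01339
h_f = f(L/D)V²/(2g) = 0.01339·(2300/0.468)·2.157²/(2·9.81) = 15.60 m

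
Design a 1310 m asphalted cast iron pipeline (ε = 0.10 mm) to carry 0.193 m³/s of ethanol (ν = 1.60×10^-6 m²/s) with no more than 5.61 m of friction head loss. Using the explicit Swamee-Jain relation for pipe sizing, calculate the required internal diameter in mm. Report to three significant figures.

Swamee-Jain (Type III): D = 0.66·[ε^1.25·(LQ²/(gh_f))^4.75 + ν·Q^9.4·(L/(gh_f))^5.2]^0.04
LQ²/(gh_f) = 0.8867; L/(gh_f) = 23.80
Term 1 = ε^1.25·(…)^4.75 = 5.65×10^-6; Term 2 = ν·Q^9.4·(…)^5.2 = 4.43×10^-6
D = 0.66·(5.65×10^-6 + 4.43×10^-6)^0.04 = 0.4166 m = 417 mm
Check: V = 1.42 m/s, Re = 3.69×10^5, f = 0.01629, h_f = 5.24 m ≈ 5.61 m ✓

D ≈ 417 mm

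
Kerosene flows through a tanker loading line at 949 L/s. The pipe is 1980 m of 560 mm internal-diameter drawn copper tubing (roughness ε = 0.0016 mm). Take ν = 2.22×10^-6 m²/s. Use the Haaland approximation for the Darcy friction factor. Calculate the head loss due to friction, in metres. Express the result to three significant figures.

V = 4Q/(πD²) = 4·0.949/(π·0.560²) = 3.853 m/s
Re = VD/ν = 3.853·0.560/2.22×10^-6 = 9.72×10^5 → turbulent
ε/D = 0.0016/560 = 2.86×10^-6
Haaland: f = 0.01169
h_f = f(L/D)V²/(2g) = 0.01169·(1980/0.560)·3.853²/(2·9.81) = 31.27 m

h_f ≈ 31.3 m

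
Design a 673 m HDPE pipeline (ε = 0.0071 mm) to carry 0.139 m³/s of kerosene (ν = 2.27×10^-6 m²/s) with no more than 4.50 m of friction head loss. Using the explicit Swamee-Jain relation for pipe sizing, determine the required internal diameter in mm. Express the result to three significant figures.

Swamee-Jain (Type III): D = 0.66·[ε^1.25·(LQ²/(gh_f))^4.75 + ν·Q^9.4·(L/(gh_f))^5.2]^0.04
LQ²/(gh_f) = 0.2946; L/(gh_f) = 15.25
Term 1 = ε^1.25·(…)^4.75 = 1.10×10^-9; Term 2 = ν·Q^9.4·(…)^5.2 = 2.84×10^-8
D = 0.66·(1.10×10^-9 + 2.84×10^-8)^0.04 = 0.3298 m = 330 mm
Check: V = 1.63 m/s, Re = 2.36×10^5, f = 0.01526, h_f = 4.20 m ≈ 4.50 m ✓

D ≈ 330 mm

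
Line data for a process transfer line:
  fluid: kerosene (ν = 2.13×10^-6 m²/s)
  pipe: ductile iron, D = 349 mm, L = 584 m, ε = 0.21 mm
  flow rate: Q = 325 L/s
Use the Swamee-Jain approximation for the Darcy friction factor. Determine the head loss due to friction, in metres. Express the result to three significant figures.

h_f ≈ 18.0 m

V = 4Q/(πD²) = 4·0.325/(π·0.349²) = 3.397 m/s
Re = VD/ν = 3.397·0.349/2.13×10^-6 = 5.57×10^5 → turbulent
ε/D = 0.21/349 = 6.02×10^-4
Swamee-Jain: f = 0.01830
h_f = f(L/D)V²/(2g) = 0.01830·(584/0.349)·3.397²/(2·9.81) = 18.02 m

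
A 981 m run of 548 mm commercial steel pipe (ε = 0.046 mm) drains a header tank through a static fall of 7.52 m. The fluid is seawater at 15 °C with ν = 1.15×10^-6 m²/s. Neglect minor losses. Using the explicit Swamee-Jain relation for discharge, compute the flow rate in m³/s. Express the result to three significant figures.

Q ≈ 0.594 m³/s

Swamee-Jain (Type II): Q = -0.965·√(gD⁵h_f/L)·ln[ε/(3.7D) + √(3.17ν²L/(gD³h_f))]
√(gD⁵h_f/L) = √(9.81·0.548⁵·7.52/981) = 0.06096
ε/(3.7D) = 2.27×10^-5; √(3.17ν²L/(gD³h_f)) = 1.84×10^-5
Q = -0.965·0.06096·ln(4.109×10^-5) = 0.5941 m³/s
Check: V = 2.52 m/s, Re = 1.20×10^6, f = 0.01306, h_f = 7.56 m ≈ 7.52 m ✓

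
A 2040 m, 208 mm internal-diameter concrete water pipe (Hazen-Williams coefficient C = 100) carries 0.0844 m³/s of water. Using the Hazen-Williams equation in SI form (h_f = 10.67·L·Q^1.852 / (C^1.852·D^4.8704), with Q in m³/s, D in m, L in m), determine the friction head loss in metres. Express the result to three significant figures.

h_f ≈ 92.6 m

h_f = 10.67·2040·0.0844^1.852 / (100^1.852·0.208^4.8704) = 92.62 m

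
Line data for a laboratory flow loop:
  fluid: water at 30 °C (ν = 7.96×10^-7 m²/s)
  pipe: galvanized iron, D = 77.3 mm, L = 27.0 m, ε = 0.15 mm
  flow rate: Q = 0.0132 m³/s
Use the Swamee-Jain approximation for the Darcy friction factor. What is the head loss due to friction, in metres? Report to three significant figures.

h_f ≈ 3.39 m

V = 4Q/(πD²) = 4·0.0132/(π·0.0773²) = 2.813 m/s
Re = VD/ν = 2.813·0.0773/7.96×10^-7 = 2.73×10^5 → turbulent
ε/D = 0.15/77.3 = 0.00194
Swamee-Jain: f = 0.02406
h_f = f(L/D)V²/(2g) = 0.02406·(27.0/0.0773)·2.813²/(2·9.81) = 3.389 m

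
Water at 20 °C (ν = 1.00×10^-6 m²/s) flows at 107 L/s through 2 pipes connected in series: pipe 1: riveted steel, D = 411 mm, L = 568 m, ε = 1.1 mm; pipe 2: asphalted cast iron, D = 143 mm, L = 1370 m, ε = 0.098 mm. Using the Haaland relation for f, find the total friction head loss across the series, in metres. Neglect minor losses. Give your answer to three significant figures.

Pipe 1: V = 0.8065 m/s, Re = 3.31×10^5, ε/D = 0.00268, f = 0.02579, h_1 = f(L/D)V²/2g = 1.182 m
Pipe 2: V = 6.662 m/s, Re = 9.53×10^5, ε/D = 6.85×10^-4, f = 0.01835, h_2 = f(L/D)V²/2g = 397.7 m
Series → Q common, losses add: H = Σh = 398.9 m

H ≈ 399 m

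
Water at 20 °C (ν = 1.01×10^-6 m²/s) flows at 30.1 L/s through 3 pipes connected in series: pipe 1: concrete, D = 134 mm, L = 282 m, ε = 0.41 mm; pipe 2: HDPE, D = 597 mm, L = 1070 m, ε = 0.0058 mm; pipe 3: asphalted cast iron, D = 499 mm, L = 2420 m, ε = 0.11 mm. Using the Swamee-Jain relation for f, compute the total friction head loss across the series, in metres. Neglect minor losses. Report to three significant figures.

Pipe 1: V = 2.134 m/s, Re = 2.83×10^5, ε/D = 0.00306, f = 0.02693, h_1 = f(L/D)V²/2g = 13.16 m
Pipe 2: V = 0.1075 m/s, Re = 6.36×10^4, ε/D = 9.72×10^-6, f = 0.01973, h_2 = f(L/D)V²/2g = 0.02084 m
Pipe 3: V = 0.1539 m/s, Re = 7.60×10^4, ε/D = 2.20×10^-4, f = 0.02001, h_3 = f(L/D)V²/2g = 0.1172 m
Series → Q common, losses add: H = Σh = 13.30 m

H ≈ 13.3 m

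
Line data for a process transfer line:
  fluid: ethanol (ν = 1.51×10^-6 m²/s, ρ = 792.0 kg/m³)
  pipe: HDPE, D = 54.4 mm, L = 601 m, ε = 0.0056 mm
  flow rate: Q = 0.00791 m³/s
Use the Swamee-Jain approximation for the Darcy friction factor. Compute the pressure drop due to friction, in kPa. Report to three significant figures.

V = 4Q/(πD²) = 4·0.00791/(π·0.0544²) = 3.403 m/s
Re = VD/ν = 3.403·0.0544/1.51×10^-6 = 1.23×10^5 → turbulent
ε/D = 0.0056/54.4 = 1.03×10^-4
Swamee-Jain: f = 0.01780
h_f = f(L/D)V²/(2g) = 0.01780·(601/0.0544)·3.403²/(2·9.81) = 116.1 m
Δp = ρg·h_f = 792.0·9.81·116.1 = 902.1 kPa

Δp ≈ 902 kPa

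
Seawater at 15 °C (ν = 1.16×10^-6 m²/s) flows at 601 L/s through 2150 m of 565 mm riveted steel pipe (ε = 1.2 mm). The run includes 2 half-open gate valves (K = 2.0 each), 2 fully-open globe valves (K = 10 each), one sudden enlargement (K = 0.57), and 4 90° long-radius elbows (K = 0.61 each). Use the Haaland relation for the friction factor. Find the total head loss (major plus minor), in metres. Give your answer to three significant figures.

V = 4Q/(πD²) = 2.397 m/s; V²/2g = 0.2929 m
Re = 1.17×10^6, ε/D = 0.00212 → f = 0.02398 (Haaland)
Major: h_f = f(L/D)·V²/2g = 0.02398·3805·0.2929 = 26.73 m
Minor: ΣK = 27.0; h_m = ΣK·V²/2g = 7.910 m
Total H_L = 26.73 + 7.910 = 34.64 m

H_L ≈ 34.6 m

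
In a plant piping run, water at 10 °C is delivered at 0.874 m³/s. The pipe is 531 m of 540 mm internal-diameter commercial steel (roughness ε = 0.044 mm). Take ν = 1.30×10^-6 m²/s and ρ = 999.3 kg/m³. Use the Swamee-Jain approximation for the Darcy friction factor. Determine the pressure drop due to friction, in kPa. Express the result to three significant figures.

V = 4Q/(πD²) = 4·0.874/(π·0.540²) = 3.816 m/s
Re = VD/ν = 3.816·0.540/1.30×10^-6 = 1.59×10^6 → turbulent
ε/D = 0.044/540 = 8.15×10^-5
Swamee-Jain: f = 0.01274
h_f = f(L/D)V²/(2g) = 0.01274·(531/0.540)·3.816²/(2·9.81) = 9.296 m
Δp = ρg·h_f = 999.3·9.81·9.296 = 91.13 kPa

Δp ≈ 91.1 kPa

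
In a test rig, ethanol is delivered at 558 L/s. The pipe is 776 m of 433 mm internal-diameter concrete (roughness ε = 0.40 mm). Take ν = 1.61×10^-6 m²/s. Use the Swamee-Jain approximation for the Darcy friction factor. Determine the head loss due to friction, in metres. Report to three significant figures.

V = 4Q/(πD²) = 4·0.558/(π·0.433²) = 3.789 m/s
Re = VD/ν = 3.789·0.433/1.61×10^-6 = 1.02×10^6 → turbulent
ε/D = 0.40/433 = 9.24×10^-4
Swamee-Jain: f = 0.01967
h_f = f(L/D)V²/(2g) = 0.01967·(776/0.433)·3.789²/(2·9.81) = 25.80 m

h_f ≈ 25.8 m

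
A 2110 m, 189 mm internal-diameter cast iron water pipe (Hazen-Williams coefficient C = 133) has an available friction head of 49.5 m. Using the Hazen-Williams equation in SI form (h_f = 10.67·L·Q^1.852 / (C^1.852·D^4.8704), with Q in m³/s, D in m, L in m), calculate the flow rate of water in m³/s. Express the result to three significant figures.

Rearranging: Q = [h_f·C^1.852·D^4.8704 / (10.67·L)]^(1/1.852)
Q = [49.5·133^1.852·0.189^4.8704 / (10.67·2110)]^0.540 = 0.06109 m³/s

Q ≈ 0.0611 m³/s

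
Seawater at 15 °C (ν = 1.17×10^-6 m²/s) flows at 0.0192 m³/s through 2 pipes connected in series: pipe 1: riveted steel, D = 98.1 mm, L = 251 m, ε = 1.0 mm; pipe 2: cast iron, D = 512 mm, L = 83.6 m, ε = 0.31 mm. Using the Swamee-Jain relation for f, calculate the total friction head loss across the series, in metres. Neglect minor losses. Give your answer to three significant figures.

Pipe 1: V = 2.540 m/s, Re = 2.13×10^5, ε/D = 0.0102, f = 0.03858, h_1 = f(L/D)V²/2g = 32.46 m
Pipe 2: V = 0.09325 m/s, Re = 4.08×10^4, ε/D = 6.05×10^-4, f = 0.02376, h_2 = f(L/D)V²/2g = 0.001719 m
Series → Q common, losses add: H = Σh = 32.47 m

H ≈ 32.5 m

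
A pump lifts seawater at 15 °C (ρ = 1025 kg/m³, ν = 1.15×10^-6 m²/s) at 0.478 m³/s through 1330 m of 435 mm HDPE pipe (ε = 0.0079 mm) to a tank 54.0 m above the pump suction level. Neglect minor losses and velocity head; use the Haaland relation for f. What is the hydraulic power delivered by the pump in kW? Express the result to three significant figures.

P_hyd ≈ 349 kW

V = 4Q/(πD²) = 3.216 m/s; Re = 1.22×10^6; ε/D = 1.82×10^-5; f = 0.01160
h_f = f(L/D)V²/2g = 18.70 m
Total head H = z + h_f = 54.0 + 18.70 = 72.70 m
P_hyd = ρgQH = 1025·9.81·0.478·72.70 = 349.4 kW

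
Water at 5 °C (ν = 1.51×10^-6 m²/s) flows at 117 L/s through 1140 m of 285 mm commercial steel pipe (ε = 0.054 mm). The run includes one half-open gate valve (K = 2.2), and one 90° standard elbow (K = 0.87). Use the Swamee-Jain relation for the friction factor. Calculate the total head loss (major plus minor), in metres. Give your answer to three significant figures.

V = 4Q/(πD²) = 1.834 m/s; V²/2g = 0.1714 m
Re = 3.46×10^5, ε/D = 1.89×10^-4 → f = 0.01597 (Swamee-Jain)
Major: h_f = f(L/D)·V²/2g = 0.01597·4000·0.1714 = 10.95 m
Minor: ΣK = 3.07; h_m = ΣK·V²/2g = 0.5263 m
Total H_L = 10.95 + 0.5263 = 11.48 m

H_L ≈ 11.5 m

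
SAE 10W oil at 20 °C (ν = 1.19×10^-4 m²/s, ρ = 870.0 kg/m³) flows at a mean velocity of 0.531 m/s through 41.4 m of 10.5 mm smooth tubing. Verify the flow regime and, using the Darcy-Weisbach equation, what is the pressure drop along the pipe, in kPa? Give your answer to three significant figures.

Re = VD/ν = 0.531·0.01050/1.19×10^-4 = 46.9 → laminar (Re < 2300)
f = 64/Re = 1.366
h_f = f(L/D)V²/(2g) = 1.366·(41.4/0.01050)·0.531²/(2·9.81) = 77.40 m
Δp = ρg·h_f = 870.0·9.81·77.40 = 660.6 kPa

Δp ≈ 661 kPa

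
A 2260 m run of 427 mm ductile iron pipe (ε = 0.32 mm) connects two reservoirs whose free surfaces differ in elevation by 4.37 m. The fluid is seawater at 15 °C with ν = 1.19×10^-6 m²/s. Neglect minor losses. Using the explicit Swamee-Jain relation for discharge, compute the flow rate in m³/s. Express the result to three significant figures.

Swamee-Jain (Type II): Q = -0.965·√(gD⁵h_f/L)·ln[ε/(3.7D) + √(3.17ν²L/(gD³h_f))]
√(gD⁵h_f/L) = √(9.81·0.427⁵·4.37/2260) = 0.01641
ε/(3.7D) = 2.03×10^-4; √(3.17ν²L/(gD³h_f)) = 5.51×10^-5
Q = -0.965·0.01641·ln(2.577×10^-4) = 0.1309 m³/s
Check: V = 0.914 m/s, Re = 3.28×10^5, f = 0.01954, h_f = 4.40 m ≈ 4.37 m ✓

Q ≈ 0.131 m³/s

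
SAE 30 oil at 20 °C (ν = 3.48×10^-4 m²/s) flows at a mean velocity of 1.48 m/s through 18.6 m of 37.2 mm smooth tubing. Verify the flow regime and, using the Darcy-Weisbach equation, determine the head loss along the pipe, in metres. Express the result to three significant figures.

Re = VD/ν = 1.48·0.03720/3.48×10^-4 = 158 → laminar (Re < 2300)
f = 64/Re = 0.4045
h_f = f(L/D)V²/(2g) = 0.4045·(18.6/0.03720)·1.48²/(2·9.81) = 22.58 m

h_f ≈ 22.6 m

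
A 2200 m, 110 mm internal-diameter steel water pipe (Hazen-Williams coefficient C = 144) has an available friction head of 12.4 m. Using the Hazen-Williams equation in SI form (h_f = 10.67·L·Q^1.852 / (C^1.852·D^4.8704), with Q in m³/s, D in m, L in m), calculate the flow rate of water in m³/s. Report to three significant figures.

Rearranging: Q = [h_f·C^1.852·D^4.8704 / (10.67·L)]^(1/1.852)
Q = [12.4·144^1.852·0.110^4.8704 / (10.67·2200)]^0.540 = 0.007377 m³/s

Q ≈ 0.00738 m³/s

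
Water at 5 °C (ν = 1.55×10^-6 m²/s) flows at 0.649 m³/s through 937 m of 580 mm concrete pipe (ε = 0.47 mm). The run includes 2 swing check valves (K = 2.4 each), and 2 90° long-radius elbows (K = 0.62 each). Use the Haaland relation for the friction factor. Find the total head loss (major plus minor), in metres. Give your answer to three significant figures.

V = 4Q/(πD²) = 2.456 m/s; V²/2g = 0.3075 m
Re = 9.19×10^5, ε/D = 8.10×10^-4 → f = 0.01904 (Haaland)
Major: h_f = f(L/D)·V²/2g = 0.01904·1616·0.3075 = 9.461 m
Minor: ΣK = 6.04; h_m = ΣK·V²/2g = 1.858 m
Total H_L = 9.461 + 1.858 = 11.32 m

H_L ≈ 11.3 m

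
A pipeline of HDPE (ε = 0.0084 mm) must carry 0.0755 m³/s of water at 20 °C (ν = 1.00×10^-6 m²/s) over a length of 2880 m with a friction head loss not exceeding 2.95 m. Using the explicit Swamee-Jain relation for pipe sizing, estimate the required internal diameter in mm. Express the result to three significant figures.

Swamee-Jain (Type III): D = 0.66·[ε^1.25·(LQ²/(gh_f))^4.75 + ν·Q^9.4·(L/(gh_f))^5.2]^0.04
LQ²/(gh_f) = 0.5673; L/(gh_f) = 99.52
Term 1 = ε^1.25·(…)^4.75 = 3.06×10^-8; Term 2 = ν·Q^9.4·(…)^5.2 = 6.95×10^-7
D = 0.66·(3.06×10^-8 + 6.95×10^-7)^0.04 = 0.3749 m = 375 mm
Check: V = 0.684 m/s, Re = 2.56×10^5, f = 0.01504, h_f = 2.75 m ≈ 2.95 m ✓

D ≈ 375 mm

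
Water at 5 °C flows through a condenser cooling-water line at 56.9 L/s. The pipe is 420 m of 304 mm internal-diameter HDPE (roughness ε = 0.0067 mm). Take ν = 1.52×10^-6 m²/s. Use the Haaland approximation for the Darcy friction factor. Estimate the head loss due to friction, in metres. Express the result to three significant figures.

V = 4Q/(πD²) = 4·0.0569/(π·0.304²) = 0.7839 m/s
Re = VD/ν = 0.7839·0.304/1.52×10^-6 = 1.57×10^5 → turbulent
ε/D = 0.0067/304 = 2.20×10^-5
Haaland: f = 0.01638
h_f = f(L/D)V²/(2g) = 0.01638·(420/0.304)·0.7839²/(2·9.81) = 0.7087 m

h_f ≈ 0.709 m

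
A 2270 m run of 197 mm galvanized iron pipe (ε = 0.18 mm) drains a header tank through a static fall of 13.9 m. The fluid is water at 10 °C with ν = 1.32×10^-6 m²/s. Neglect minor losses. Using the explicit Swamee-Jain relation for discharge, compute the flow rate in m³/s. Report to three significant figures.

Swamee-Jain (Type II): Q = -0.965·√(gD⁵h_f/L)·ln[ε/(3.7D) + √(3.17ν²L/(gD³h_f))]
√(gD⁵h_f/L) = √(9.81·0.197⁵·13.9/2270) = 0.004222
ε/(3.7D) = 2.47×10^-4; √(3.17ν²L/(gD³h_f)) = 1.10×10^-4
Q = -0.965·0.004222·ln(3.566×10^-4) = 0.03234 m³/s
Check: V = 1.06 m/s, Re = 1.58×10^5, f = 0.02118, h_f = 14.0 m ≈ 13.9 m ✓

Q ≈ 0.0323 m³/s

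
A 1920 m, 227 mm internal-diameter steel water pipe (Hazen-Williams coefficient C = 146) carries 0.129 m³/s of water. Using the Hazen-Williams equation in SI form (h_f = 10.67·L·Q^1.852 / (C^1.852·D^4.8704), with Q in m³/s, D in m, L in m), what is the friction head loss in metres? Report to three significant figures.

h_f ≈ 62.0 m

h_f = 10.67·1920·0.129^1.852 / (146^1.852·0.227^4.8704) = 61.99 m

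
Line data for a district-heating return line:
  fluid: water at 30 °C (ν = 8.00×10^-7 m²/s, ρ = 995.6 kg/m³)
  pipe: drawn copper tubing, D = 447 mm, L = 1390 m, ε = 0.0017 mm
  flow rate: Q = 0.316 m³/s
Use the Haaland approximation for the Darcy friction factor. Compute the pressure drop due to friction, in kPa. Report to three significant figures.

Δp ≈ 71.7 kPa

V = 4Q/(πD²) = 4·0.316/(π·0.447²) = 2.014 m/s
Re = VD/ν = 2.014·0.447/8.00×10^-7 = 1.13×10^6 → turbulent
ε/D = 0.0017/447 = 3.80×10^-6
Haaland: f = 0.01143
h_f = f(L/D)V²/(2g) = 0.01143·(1390/0.447)·2.014²/(2·9.81) = 7.345 m
Δp = ρg·h_f = 995.6·9.81·7.345 = 71.74 kPa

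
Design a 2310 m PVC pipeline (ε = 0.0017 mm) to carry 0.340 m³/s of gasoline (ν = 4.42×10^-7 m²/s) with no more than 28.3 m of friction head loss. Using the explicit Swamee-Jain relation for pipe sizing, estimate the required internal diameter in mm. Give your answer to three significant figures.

Swamee-Jain (Type III): D = 0.66·[ε^1.25·(LQ²/(gh_f))^4.75 + ν·Q^9.4·(L/(gh_f))^5.2]^0.04
LQ²/(gh_f) = 0.9619; L/(gh_f) = 8.321
Term 1 = ε^1.25·(…)^4.75 = 5.10×10^-8; Term 2 = ν·Q^9.4·(…)^5.2 = 1.06×10^-6
D = 0.66·(5.10×10^-8 + 1.06×10^-6)^0.04 = 0.3814 m = 381 mm
Check: V = 2.98 m/s, Re = 2.57×10^6, f = 0.01017, h_f = 27.8 m ≈ 28.3 m ✓

D ≈ 381 mm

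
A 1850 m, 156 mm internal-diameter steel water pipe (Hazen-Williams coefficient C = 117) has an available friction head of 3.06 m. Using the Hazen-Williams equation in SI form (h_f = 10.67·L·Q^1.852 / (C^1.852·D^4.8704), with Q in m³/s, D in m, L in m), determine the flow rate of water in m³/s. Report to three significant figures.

Rearranging: Q = [h_f·C^1.852·D^4.8704 / (10.67·L)]^(1/1.852)
Q = [3.06·117^1.852·0.156^4.8704 / (10.67·1850)]^0.540 = 0.007749 m³/s

Q ≈ 0.00775 m³/s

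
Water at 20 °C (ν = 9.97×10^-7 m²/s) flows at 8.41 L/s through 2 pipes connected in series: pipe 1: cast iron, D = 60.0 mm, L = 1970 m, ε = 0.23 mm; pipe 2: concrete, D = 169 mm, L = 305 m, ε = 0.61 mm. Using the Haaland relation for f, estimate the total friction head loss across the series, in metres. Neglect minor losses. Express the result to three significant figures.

Pipe 1: V = 2.974 m/s, Re = 1.79×10^5, ε/D = 0.00383, f = 0.02869, h_1 = f(L/D)V²/2g = 424.8 m
Pipe 2: V = 0.3749 m/s, Re = 6.36×10^4, ε/D = 0.00361, f = 0.02924, h_2 = f(L/D)V²/2g = 0.3780 m
Series → Q common, losses add: H = Σh = 425.2 m

H ≈ 425 m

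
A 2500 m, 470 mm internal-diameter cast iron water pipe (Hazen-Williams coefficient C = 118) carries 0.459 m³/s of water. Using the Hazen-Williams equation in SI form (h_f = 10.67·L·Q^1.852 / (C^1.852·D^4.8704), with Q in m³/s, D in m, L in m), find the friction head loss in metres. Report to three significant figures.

h_f ≈ 36.3 m

h_f = 10.67·2500·0.459^1.852 / (118^1.852·0.470^4.8704) = 36.28 m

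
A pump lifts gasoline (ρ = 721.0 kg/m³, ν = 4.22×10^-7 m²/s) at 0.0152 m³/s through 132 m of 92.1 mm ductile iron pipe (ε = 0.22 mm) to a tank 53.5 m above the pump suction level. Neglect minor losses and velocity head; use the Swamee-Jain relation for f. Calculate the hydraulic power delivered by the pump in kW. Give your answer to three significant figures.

P_hyd ≈ 6.77 kW

V = 4Q/(πD²) = 2.282 m/s; Re = 4.98×10^5; ε/D = 0.00239; f = 0.02500
h_f = f(L/D)V²/2g = 9.507 m
Total head H = z + h_f = 53.5 + 9.507 = 63.01 m
P_hyd = ρgQH = 721.0·9.81·0.0152·63.01 = 6.774 kW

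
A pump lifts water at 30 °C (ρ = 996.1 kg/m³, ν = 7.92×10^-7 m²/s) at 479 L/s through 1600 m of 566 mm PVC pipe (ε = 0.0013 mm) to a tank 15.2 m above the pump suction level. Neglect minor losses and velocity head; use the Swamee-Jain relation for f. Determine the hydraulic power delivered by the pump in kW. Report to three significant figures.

P_hyd ≈ 98.3 kW

V = 4Q/(πD²) = 1.904 m/s; Re = 1.36×10^6; ε/D = 2.30×10^-6; f = 0.01110
h_f = f(L/D)V²/2g = 5.795 m
Total head H = z + h_f = 15.2 + 5.795 = 21.00 m
P_hyd = ρgQH = 996.1·9.81·0.479·21.00 = 98.27 kW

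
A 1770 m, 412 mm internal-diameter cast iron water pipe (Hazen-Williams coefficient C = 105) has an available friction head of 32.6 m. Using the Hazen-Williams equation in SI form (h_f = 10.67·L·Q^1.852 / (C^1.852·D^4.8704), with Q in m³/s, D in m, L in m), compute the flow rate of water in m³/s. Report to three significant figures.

Q ≈ 0.329 m³/s

Rearranging: Q = [h_f·C^1.852·D^4.8704 / (10.67·L)]^(1/1.852)
Q = [32.6·105^1.852·0.412^4.8704 / (10.67·1770)]^0.540 = 0.3285 m³/s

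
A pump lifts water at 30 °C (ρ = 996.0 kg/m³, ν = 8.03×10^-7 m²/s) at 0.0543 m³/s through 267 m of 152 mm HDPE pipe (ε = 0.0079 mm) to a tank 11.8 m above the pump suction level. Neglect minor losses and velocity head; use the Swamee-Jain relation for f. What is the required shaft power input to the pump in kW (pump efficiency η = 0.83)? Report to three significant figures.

P_shaft ≈ 14.5 kW

V = 4Q/(πD²) = 2.992 m/s; Re = 5.66×10^5; ε/D = 5.20×10^-5; f = 0.01363
h_f = f(L/D)V²/2g = 10.93 m
Total head H = z + h_f = 11.8 + 10.93 = 22.73 m
P_hyd = ρgQH = 996.0·9.81·0.0543·22.73 = 12.06 kW
P_shaft = P_hyd/η = 12.06/0.83 = 14.53 kW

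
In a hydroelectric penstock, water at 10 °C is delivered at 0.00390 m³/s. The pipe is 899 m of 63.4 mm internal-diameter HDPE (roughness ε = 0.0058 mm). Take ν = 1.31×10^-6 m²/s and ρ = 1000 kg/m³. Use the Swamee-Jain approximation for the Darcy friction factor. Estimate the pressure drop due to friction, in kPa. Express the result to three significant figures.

V = 4Q/(πD²) = 4·0.00390/(π·0.0634²) = 1.235 m/s
Re = VD/ν = 1.235·0.0634/1.31×10^-6 = 5.98×10^4 → turbulent
ε/D = 0.0058/63.4 = 9.15×10^-5
Swamee-Jain: f = 0.02036
h_f = f(L/D)V²/(2g) = 0.02036·(899/0.0634)·1.235²/(2·9.81) = 22.45 m
Δp = ρg·h_f = 1000·9.81·22.45 = 220.3 kPa

Δp ≈ 220 kPa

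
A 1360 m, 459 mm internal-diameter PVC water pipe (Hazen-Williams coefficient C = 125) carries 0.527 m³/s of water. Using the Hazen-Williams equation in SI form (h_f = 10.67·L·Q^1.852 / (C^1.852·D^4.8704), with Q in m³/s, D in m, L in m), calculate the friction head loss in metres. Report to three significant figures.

h_f = 10.67·1360·0.527^1.852 / (125^1.852·0.459^4.8704) = 25.71 m

h_f ≈ 25.7 m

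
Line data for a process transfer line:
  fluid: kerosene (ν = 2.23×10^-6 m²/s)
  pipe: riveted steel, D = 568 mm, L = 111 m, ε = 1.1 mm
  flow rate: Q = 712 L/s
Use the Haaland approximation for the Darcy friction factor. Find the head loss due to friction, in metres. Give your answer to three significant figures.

V = 4Q/(πD²) = 4·0.712/(π·0.568²) = 2.810 m/s
Re = VD/ν = 2.810·0.568/2.23×10^-6 = 7.16×10^5 → turbulent
ε/D = 1.1/568 = 0.00194
Haaland: f = 0.02350
h_f = f(L/D)V²/(2g) = 0.02350·(111/0.568)·2.810²/(2·9.81) = 1.848 m

h_f ≈ 1.85 m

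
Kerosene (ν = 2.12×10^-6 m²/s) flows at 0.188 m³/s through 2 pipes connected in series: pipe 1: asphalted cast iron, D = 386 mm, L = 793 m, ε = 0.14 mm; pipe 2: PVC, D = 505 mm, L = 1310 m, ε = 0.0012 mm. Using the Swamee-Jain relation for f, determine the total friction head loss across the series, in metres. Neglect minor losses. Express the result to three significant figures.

Pipe 1: V = 1.607 m/s, Re = 2.93×10^5, ε/D = 3.63×10^-4, f = 0.01752, h_1 = f(L/D)V²/2g = 4.736 m
Pipe 2: V = 0.9386 m/s, Re = 2.24×10^5, ε/D = 2.38×10^-6, f = 0.01522, h_2 = f(L/D)V²/2g = 1.773 m
Series → Q common, losses add: H = Σh = 6.509 m

H ≈ 6.51 m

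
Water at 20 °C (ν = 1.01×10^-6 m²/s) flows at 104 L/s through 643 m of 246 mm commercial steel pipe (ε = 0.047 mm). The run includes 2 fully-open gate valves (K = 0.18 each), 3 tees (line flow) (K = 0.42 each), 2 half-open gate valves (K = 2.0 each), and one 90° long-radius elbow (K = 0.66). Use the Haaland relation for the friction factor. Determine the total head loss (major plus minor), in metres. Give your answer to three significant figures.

V = 4Q/(πD²) = 2.188 m/s; V²/2g = 0.2440 m
Re = 5.33×10^5, ε/D = 1.91×10^-4 → f = 0.01512 (Haaland)
Major: h_f = f(L/D)·V²/2g = 0.01512·2614·0.2440 = 9.647 m
Minor: ΣK = 6.28; h_m = ΣK·V²/2g = 1.533 m
Total H_L = 9.647 + 1.533 = 11.18 m

H_L ≈ 11.2 m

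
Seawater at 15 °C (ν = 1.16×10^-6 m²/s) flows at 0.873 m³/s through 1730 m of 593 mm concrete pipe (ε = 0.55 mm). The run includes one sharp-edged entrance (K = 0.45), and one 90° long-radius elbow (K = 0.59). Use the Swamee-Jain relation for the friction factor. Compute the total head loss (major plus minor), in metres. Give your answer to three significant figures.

H_L ≈ 29.6 m

V = 4Q/(πD²) = 3.161 m/s; V²/2g = 0.5092 m
Re = 1.62×10^6, ε/D = 9.27×10^-4 → f = 0.01955 (Swamee-Jain)
Major: h_f = f(L/D)·V²/2g = 0.01955·2917·0.5092 = 29.05 m
Minor: ΣK = 1.04; h_m = ΣK·V²/2g = 0.5296 m
Total H_L = 29.05 + 0.5296 = 29.58 m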